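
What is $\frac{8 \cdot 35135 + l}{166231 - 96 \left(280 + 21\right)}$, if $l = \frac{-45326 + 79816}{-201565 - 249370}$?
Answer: $\frac{25349755062}{12385831645} \approx 2.0467$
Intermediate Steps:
$l = - \frac{6898}{90187}$ ($l = \frac{34490}{-450935} = 34490 \left(- \frac{1}{450935}\right) = - \frac{6898}{90187} \approx -0.076486$)
$\frac{8 \cdot 35135 + l}{166231 - 96 \left(280 + 21\right)} = \frac{8 \cdot 35135 - \frac{6898}{90187}}{166231 - 96 \left(280 + 21\right)} = \frac{281080 - \frac{6898}{90187}}{166231 - 28896} = \frac{25349755062}{90187 \left(166231 - 28896\right)} = \frac{25349755062}{90187 \cdot 137335} = \frac{25349755062}{90187} \cdot \frac{1}{137335} = \frac{25349755062}{12385831645}$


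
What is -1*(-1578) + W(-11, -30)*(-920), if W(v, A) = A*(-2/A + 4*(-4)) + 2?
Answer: -440022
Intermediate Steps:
W(v, A) = 2 + A*(-16 - 2/A) (W(v, A) = A*(-2/A - 16) + 2 = A*(-16 - 2/A) + 2 = 2 + A*(-16 - 2/A))
-1*(-1578) + W(-11, -30)*(-920) = -1*(-1578) - 16*(-30)*(-920) = 1578 + 480*(-920) = 1578 - 441600 = -440022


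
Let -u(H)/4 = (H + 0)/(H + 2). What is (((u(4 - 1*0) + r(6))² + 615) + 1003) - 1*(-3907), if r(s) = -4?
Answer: 50125/9 ≈ 5569.4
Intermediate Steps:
u(H) = -4*H/(2 + H) (u(H) = -4*(H + 0)/(H + 2) = -4*H/(2 + H))
(((u(4 - 1*0) + r(6))² + 615) + 1003) - 1*(-3907) = (((-4*(4 - 1*0)/(2 + (4 - 1*0)) - 4)² + 615) + 1003) - 1*(-3907) = (((-4*(4 + 0)/(2 + (4 + 0)) - 4)² + 615) + 1003) + 3907 = (((-4*4/(2 + 4) - 4)² + 615) + 1003) + 3907 = (((-4*4/6 - 4)² + 615) + 1003) + 3907 = (((-4*4*⅙ - 4)² + 615) + 1003) + 3907 = (((-8/3 - 4)² + 615) + 1003) + 3907 = (((-20/3)² + 615) + 1003) + 3907 = ((400/9 + 615) + 1003) + 3907 = (5935/9 + 1003) + 3907 = 14962/9 + 3907 = 50125/9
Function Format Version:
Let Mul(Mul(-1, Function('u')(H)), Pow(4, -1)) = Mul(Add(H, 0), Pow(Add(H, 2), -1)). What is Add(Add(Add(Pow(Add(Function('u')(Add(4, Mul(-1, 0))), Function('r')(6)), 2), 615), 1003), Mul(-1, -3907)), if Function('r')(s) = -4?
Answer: Rational(50125, 9) ≈ 5569.4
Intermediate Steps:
Function('u')(H) = Mul(-4, H, Pow(Add(2, H), -1)) (Function('u')(H) = Mul(-4, Mul(Add(H, 0), Pow(Add(H, 2), -1))) = Mul(-4, Mul(H, Pow(Add(2, H), -1))) = Mul(-4, H, Pow(Add(2, H), -1)))
Add(Add(Add(Pow(Add(Function('u')(Add(4, Mul(-1, 0))), Function('r')(6)), 2), 615), 1003), Mul(-1, -3907)) = Add(Add(Add(Pow(Add(Mul(-4, Add(4, Mul(-1, 0)), Pow(Add(2, Add(4, Mul(-1, 0))), -1)), -4), 2), 615), 1003), Mul(-1, -3907)) = Add(Add(Add(Pow(Add(Mul(-4, Add(4, 0), Pow(Add(2, Add(4, 0)), -1)), -4), 2), 615), 1003), 3907) = Add(Add(Add(Pow(Add(Mul(-4, 4, Pow(Add(2, 4), -1)), -4), 2), 615), 1003), 3907) = Add(Add(Add(Pow(Add(Mul(-4, 4, Pow(6, -1)), -4), 2), 615), 1003), 3907) = Add(Add(Add(Pow(Add(Mul(-4, 4, Rational(1, 6)), -4), 2), 615), 1003), 3907) = Add(Add(Add(Pow(Add(Rational(-8, 3), -4), 2), 615), 1003), 3907) = Add(Add(Add(Pow(Rational(-20, 3), 2), 615), 1003), 3907) = Add(Add(Add(Rational(400, 9), 615), 1003), 3907) = Add(Add(Rational(5935, 9), 1003), 3907) = Add(Rational(14962, 9), 3907) = Rational(50125, 9)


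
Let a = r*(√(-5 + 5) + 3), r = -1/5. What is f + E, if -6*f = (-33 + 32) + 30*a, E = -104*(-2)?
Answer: 1267/6 ≈ 211.17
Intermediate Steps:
r = -⅕ (r = -1*⅕ = -⅕ ≈ -0.20000)
E = 208
a = -⅗ (a = -(√(-5 + 5) + 3)/5 = -(√0 + 3)/5 = -(0 + 3)/5 = -⅕*3 = -⅗ ≈ -0.60000)
f = 19/6 (f = -((-33 + 32) + 30*(-⅗))/6 = -(-1 - 18)/6 = -⅙*(-19) = 19/6 ≈ 3.1667)
f + E = 19/6 + 208 = 1267/6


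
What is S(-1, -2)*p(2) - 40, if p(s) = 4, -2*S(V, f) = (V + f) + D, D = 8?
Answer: -50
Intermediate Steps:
S(V, f) = -4 - V/2 - f/2 (S(V, f) = -((V + f) + 8)/2 = -(8 + V + f)/2 = -4 - V/2 - f/2)
S(-1, -2)*p(2) - 40 = (-4 - ½*(-1) - ½*(-2))*4 - 40 = (-4 + ½ + 1)*4 - 40 = -5/2*4 - 40 = -10 - 40 = -50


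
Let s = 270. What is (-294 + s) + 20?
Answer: -4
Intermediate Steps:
(-294 + s) + 20 = (-294 + 270) + 20 = -24 + 20 = -4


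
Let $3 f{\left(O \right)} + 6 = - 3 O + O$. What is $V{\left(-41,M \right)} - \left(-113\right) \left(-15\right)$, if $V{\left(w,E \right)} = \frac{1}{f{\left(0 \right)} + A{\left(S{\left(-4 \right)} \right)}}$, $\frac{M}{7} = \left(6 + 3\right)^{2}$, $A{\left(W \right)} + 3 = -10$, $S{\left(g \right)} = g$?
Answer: $- \frac{25426}{15} \approx -1695.1$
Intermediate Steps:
$A{\left(W \right)} = -13$ ($A{\left(W \right)} = -3 - 10 = -13$)
$f{\left(O \right)} = -2 - \frac{2 O}{3}$ ($f{\left(O \right)} = -2 + \frac{- 3 O + O}{3} = -2 + \frac{\left(-2\right) O}{3} = -2 - \frac{2 O}{3}$)
$M = 567$ ($M = 7 \left(6 + 3\right)^{2} = 7 \cdot 9^{2} = 7 \cdot 81 = 567$)
$V{\left(w,E \right)} = - \frac{1}{15}$ ($V{\left(w,E \right)} = \frac{1}{\left(-2 - 0\right) - 13} = \frac{1}{\left(-2 + 0\right) - 13} = \frac{1}{-2 - 13} = \frac{1}{-15} = - \frac{1}{15}$)
$V{\left(-41,M \right)} - \left(-113\right) \left(-15\right) = - \frac{1}{15} - \left(-113\right) \left(-15\right) = - \frac{1}{15} - 1695 = - \frac{25426}{15}$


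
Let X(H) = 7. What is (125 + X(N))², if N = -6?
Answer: 17424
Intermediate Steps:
(125 + X(N))² = (125 + 7)² = 132² = 17424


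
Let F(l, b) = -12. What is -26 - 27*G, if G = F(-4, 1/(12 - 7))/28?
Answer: -101/7 ≈ -14.429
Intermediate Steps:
G = -3/7 (G = -12/28 = -12*1/28 = -3/7 ≈ -0.42857)
-26 - 27*G = -26 - 27*(-3/7) = -26 + 81/7 = -101/7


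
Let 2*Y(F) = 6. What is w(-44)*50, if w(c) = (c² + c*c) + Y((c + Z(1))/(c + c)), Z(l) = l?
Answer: 193750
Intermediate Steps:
Y(F) = 3 (Y(F) = (½)*6 = 3)
w(c) = 3 + 2*c² (w(c) = (c² + c*c) + 3 = (c² + c²) + 3 = 2*c² + 3 = 3 + 2*c²)
w(-44)*50 = (3 + 2*(-44)²)*50 = (3 + 2*1936)*50 = (3 + 3872)*50 = 3875*50 = 193750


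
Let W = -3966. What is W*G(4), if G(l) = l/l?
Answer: -3966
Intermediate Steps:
G(l) = 1
W*G(4) = -3966*1 = -3966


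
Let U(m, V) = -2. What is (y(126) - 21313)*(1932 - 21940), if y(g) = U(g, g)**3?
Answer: 426590568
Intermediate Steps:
y(g) = -8 (y(g) = (-2)**3 = -8)
(y(126) - 21313)*(1932 - 21940) = (-8 - 21313)*(1932 - 21940) = -21321*(-20008) = 426590568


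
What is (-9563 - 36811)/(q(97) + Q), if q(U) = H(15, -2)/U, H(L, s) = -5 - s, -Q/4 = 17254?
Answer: 4498278/6694555 ≈ 0.67193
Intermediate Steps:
Q = -69016 (Q = -4*17254 = -69016)
q(U) = -3/U (q(U) = (-5 - 1*(-2))/U = (-5 + 2)/U = -3/U)
(-9563 - 36811)/(q(97) + Q) = (-9563 - 36811)/(-3/97 - 69016) = -46374/(-3*1/97 - 69016) = -46374/(-3/97 - 69016) = -46374/(-6694555/97) = -46374*(-97/6694555) = 4498278/6694555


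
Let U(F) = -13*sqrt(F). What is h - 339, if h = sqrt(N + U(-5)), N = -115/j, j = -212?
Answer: -339 + sqrt(6095 - 146068*I*sqrt(5))/106 ≈ -335.15 - 3.777*I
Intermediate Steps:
N = 115/212 (N = -115/(-212) = -115*(-1/212) = 115/212 ≈ 0.54245)
h = sqrt(115/212 - 13*I*sqrt(5)) ≈ 3.8481 - 3.777*I
h - 339 = sqrt(6095 - 146068*I*sqrt(5))/106 - 339 = -339 + sqrt(6095 - 146068*I*sqrt(5))/106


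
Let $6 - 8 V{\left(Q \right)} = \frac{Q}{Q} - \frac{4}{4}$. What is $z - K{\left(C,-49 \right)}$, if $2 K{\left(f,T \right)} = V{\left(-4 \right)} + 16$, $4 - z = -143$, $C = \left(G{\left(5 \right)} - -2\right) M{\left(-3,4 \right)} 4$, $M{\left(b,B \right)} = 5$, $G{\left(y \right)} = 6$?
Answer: $\frac{1109}{8} \approx 138.63$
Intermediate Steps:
$V{\left(Q \right)} = \frac{3}{4}$ ($V{\left(Q \right)} = \frac{3}{4} - \frac{\frac{Q}{Q} - \frac{4}{4}}{8} = \frac{3}{4} - \frac{1 - 1}{8} = \frac{3}{4} - 0 = \frac{3}{4} + 0 = \frac{3}{4}$)
$C = 160$ ($C = \left(6 - -2\right) 5 \cdot 4 = \left(6 + 2\right) 5 \cdot 4 = 8 \cdot 5 \cdot 4 = 40 \cdot 4 = 160$)
$z = 147$ ($z = 4 - -143 = 4 + 143 = 147$)
$K{\left(f,T \right)} = \frac{67}{8}$ ($K{\left(f,T \right)} = \frac{\frac{3}{4} + 16}{2} = \frac{1}{2} \cdot \frac{67}{4} = \frac{67}{8}$)
$z - K{\left(C,-49 \right)} = 147 - \frac{67}{8} = \frac{1109}{8}$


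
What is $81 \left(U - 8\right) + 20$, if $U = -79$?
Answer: $-7027$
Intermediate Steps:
$81 \left(U - 8\right) + 20 = 81 \left(-79 - 8\right) + 20 = 81 \left(-87\right) + 20 = -7047 + 20 = -7027$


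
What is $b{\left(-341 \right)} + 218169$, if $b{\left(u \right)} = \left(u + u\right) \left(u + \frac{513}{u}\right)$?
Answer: $451757$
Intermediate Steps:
$b{\left(u \right)} = 2 u \left(u + \frac{513}{u}\right)$
$b{\left(-341 \right)} + 218169 = \left(1026 + 2 \left(-341\right)^{2}\right) + 218169 = \left(1026 + 2 \cdot 116281\right) + 218169 = \left(1026 + 232562\right) + 218169 = 233588 + 218169 = 451757$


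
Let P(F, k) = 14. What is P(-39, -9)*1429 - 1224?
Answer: 18782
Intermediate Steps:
P(-39, -9)*1429 - 1224 = 14*1429 - 1224 = 20006 - 1224 = 18782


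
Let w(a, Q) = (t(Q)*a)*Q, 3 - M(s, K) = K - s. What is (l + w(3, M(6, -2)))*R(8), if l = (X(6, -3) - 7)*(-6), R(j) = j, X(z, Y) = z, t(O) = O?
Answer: 2952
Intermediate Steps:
M(s, K) = 3 + s - K (M(s, K) = 3 - (K - s) = 3 + (s - K) = 3 + s - K)
w(a, Q) = a*Q² (w(a, Q) = (Q*a)*Q = a*Q²)
l = 6 (l = (6 - 7)*(-6) = -1*(-6) = 6)
(l + w(3, M(6, -2)))*R(8) = (6 + 3*(3 + 6 - 1*(-2))²)*8 = (6 + 3*(3 + 6 + 2)²)*8 = (6 + 3*11²)*8 = (6 + 3*121)*8 = (6 + 363)*8 = 369*8 = 2952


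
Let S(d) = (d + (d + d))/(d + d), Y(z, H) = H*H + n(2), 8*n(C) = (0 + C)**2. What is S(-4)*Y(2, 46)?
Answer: 12699/4 ≈ 3174.8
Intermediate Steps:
n(C) = C**2/8 (n(C) = (0 + C)**2/8 = C**2/8)
Y(z, H) = 1/2 + H**2 (Y(z, H) = H*H + (1/8)*2**2 = H**2 + (1/8)*4 = H**2 + 1/2 = 1/2 + H**2)
S(d) = 3/2 (S(d) = (d + 2*d)/((2*d)) = (3*d)*(1/(2*d)) = 3/2)
S(-4)*Y(2, 46) = 3*(1/2 + 46**2)/2 = 3*(1/2 + 2116)/2 = (3/2)*(4233/2) = 12699/4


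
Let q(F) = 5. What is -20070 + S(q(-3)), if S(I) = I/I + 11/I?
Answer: -100334/5 ≈ -20067.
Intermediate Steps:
S(I) = 1 + 11/I
-20070 + S(q(-3)) = -20070 + (11 + 5)/5 = -20070 + (⅕)*16 = -20070 + 16/5 = -100334/5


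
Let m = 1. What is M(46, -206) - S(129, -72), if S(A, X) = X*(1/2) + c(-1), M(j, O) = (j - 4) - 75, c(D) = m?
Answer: 2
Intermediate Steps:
c(D) = 1
M(j, O) = -79 + j (M(j, O) = (-4 + j) - 75 = -79 + j)
S(A, X) = 1 + X/2 (S(A, X) = X*(1/2) + 1 = X/2 + 1 = 1 + X/2)
M(46, -206) - S(129, -72) = (-79 + 46) - (1 + (1/2)*(-72)) = -33 - (1 - 36) = -33 - 1*(-35) = -33 + 35 = 2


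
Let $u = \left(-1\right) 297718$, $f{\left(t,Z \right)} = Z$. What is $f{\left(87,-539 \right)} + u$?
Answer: $-298257$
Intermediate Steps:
$u = -297718$
$f{\left(87,-539 \right)} + u = -539 - 297718 = -298257$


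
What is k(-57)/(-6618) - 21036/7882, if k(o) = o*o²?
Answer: 220079163/8693846 ≈ 25.314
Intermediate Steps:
k(o) = o³
k(-57)/(-6618) - 21036/7882 = (-57)³/(-6618) - 21036/7882 = -185193*(-1/6618) - 21036*1/7882 = 61731/2206 - 10518/3941 = 220079163/8693846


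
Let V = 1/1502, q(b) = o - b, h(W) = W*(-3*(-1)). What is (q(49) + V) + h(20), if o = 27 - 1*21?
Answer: 25535/1502 ≈ 17.001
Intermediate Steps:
o = 6 (o = 27 - 21 = 6)
h(W) = 3*W (h(W) = W*3 = 3*W)
q(b) = 6 - b
V = 1/1502 ≈ 0.00066578
(q(49) + V) + h(20) = ((6 - 1*49) + 1/1502) + 3*20 = ((6 - 49) + 1/1502) + 60 = (-43 + 1/1502) + 60 = -64585/1502 + 60 = 25535/1502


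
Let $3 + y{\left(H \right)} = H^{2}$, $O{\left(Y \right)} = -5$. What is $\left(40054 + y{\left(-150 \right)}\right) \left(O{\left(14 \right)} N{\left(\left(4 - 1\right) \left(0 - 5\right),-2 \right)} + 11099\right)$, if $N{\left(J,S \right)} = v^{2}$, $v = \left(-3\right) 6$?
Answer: $592920929$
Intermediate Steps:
$v = -18$
$N{\left(J,S \right)} = 324$ ($N{\left(J,S \right)} = \left(-18\right)^{2} = 324$)
$y{\left(H \right)} = -3 + H^{2}$
$\left(40054 + y{\left(-150 \right)}\right) \left(O{\left(14 \right)} N{\left(\left(4 - 1\right) \left(0 - 5\right),-2 \right)} + 11099\right) = \left(40054 - \left(3 - \left(-150\right)^{2}\right)\right) \left(\left(-5\right) 324 + 11099\right) = \left(40054 + \left(-3 + 22500\right)\right) \left(-1620 + 11099\right) = \left(40054 + 22497\right) 9479 = 62551 \cdot 9479 = 592920929$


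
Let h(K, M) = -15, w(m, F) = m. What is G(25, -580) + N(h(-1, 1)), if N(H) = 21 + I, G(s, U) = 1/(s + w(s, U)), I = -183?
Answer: -8099/50 ≈ -161.98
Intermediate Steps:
G(s, U) = 1/(2*s) (G(s, U) = 1/(s + s) = 1/(2*s))
N(H) = -162 (N(H) = 21 - 183 = -162)
G(25, -580) + N(h(-1, 1)) = (½)/25 - 162 = (½)*(1/25) - 162 = 1/50 - 162 = -8099/50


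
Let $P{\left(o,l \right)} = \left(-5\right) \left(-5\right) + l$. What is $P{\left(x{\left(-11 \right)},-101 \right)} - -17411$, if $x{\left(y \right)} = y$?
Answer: $17335$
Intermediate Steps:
$P{\left(o,l \right)} = 25 + l$
$P{\left(x{\left(-11 \right)},-101 \right)} - -17411 = \left(25 - 101\right) - -17411 = -76 + 17411 = 17335$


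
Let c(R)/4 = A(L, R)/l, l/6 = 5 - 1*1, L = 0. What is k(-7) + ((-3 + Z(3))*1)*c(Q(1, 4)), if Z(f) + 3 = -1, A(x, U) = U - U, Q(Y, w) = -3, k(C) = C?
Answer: -7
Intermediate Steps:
l = 24 (l = 6*(5 - 1*1) = 6*(5 - 1) = 6*4 = 24)
A(x, U) = 0
Z(f) = -4 (Z(f) = -3 - 1 = -4)
c(R) = 0 (c(R) = 4*(0/24) = 4*(0*(1/24)) = 4*0 = 0)
k(-7) + ((-3 + Z(3))*1)*c(Q(1, 4)) = -7 + ((-3 - 4)*1)*0 = -7 - 7*1*0 = -7 - 7*0 = -7 + 0 = -7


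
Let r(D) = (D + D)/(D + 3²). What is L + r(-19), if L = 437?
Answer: 2204/5 ≈ 440.80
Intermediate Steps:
r(D) = 2*D/(9 + D) (r(D) = (2*D)/(D + 9) = (2*D)/(9 + D) = 2*D/(9 + D))
L + r(-19) = 437 + 2*(-19)/(9 - 19) = 437 + 2*(-19)/(-10) = 437 + 2*(-19)*(-⅒) = 437 + 19/5 = 2204/5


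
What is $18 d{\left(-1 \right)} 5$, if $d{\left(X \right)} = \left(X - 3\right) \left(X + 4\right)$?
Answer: $-1080$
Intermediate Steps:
$d{\left(X \right)} = \left(-3 + X\right) \left(4 + X\right)$
$18 d{\left(-1 \right)} 5 = 18 \left(-12 - 1 + \left(-1\right)^{2}\right) 5 = 18 \left(-12 - 1 + 1\right) 5 = 18 \left(-12\right) 5 = \left(-216\right) 5 = -1080$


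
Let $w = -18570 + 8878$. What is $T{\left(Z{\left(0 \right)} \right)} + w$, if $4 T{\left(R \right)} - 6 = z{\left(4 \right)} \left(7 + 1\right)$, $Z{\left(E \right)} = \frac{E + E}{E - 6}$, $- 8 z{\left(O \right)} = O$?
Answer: $- \frac{19383}{2} \approx -9691.5$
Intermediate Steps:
$z{\left(O \right)} = - \frac{O}{8}$
$Z{\left(E \right)} = \frac{2 E}{-6 + E}$
$T{\left(R \right)} = \frac{1}{2}$ ($T{\left(R \right)} = \frac{3}{2} + \frac{\left(- \frac{1}{8}\right) 4 \left(7 + 1\right)}{4} = \frac{3}{2} + \frac{\left(- \frac{1}{2}\right) 8}{4} = \frac{3}{2} + \frac{1}{4} \left(-4\right) = \frac{3}{2} - 1 = \frac{1}{2}$)
$w = -9692$
$T{\left(Z{\left(0 \right)} \right)} + w = \frac{1}{2} - 9692 = - \frac{19383}{2}$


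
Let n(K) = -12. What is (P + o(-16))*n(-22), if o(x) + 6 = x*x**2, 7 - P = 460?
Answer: 54660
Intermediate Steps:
P = -453 (P = 7 - 1*460 = 7 - 460 = -453)
o(x) = -6 + x**3 (o(x) = -6 + x*x**2 = -6 + x**3)
(P + o(-16))*n(-22) = (-453 + (-6 + (-16)**3))*(-12) = (-453 + (-6 - 4096))*(-12) = (-453 - 4102)*(-12) = -4555*(-12) = 54660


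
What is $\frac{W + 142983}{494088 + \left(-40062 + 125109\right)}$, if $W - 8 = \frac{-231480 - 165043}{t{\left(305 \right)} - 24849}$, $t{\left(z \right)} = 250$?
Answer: $\frac{3517832132}{14246141865} \approx 0.24693$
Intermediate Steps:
$W = \frac{593315}{24599}$ ($W = 8 + \frac{-231480 - 165043}{250 - 24849} = 8 - \frac{396523}{-24599} = 8 - - \frac{396523}{24599} = 8 + \frac{396523}{24599} = \frac{593315}{24599} \approx 24.119$)
$\frac{W + 142983}{494088 + \left(-40062 + 125109\right)} = \frac{\frac{593315}{24599} + 142983}{494088 + \left(-40062 + 125109\right)} = \frac{3517832132}{24599 \left(494088 + 85047\right)} = \frac{3517832132}{24599 \cdot 579135} = \frac{3517832132}{24599} \cdot \frac{1}{579135} = \frac{3517832132}{14246141865}$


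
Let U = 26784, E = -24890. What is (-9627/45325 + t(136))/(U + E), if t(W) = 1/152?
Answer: -1417979/13048523600 ≈ -0.00010867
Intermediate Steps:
t(W) = 1/152
(-9627/45325 + t(136))/(U + E) = (-9627/45325 + 1/152)/(26784 - 24890) = (-9627*1/45325 + 1/152)/1894 = (-9627/45325 + 1/152)*(1/1894) = -1417979/6889400*1/1894 = -1417979/13048523600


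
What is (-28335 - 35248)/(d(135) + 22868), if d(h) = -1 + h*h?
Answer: -63583/41092 ≈ -1.5473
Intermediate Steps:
d(h) = -1 + h**2
(-28335 - 35248)/(d(135) + 22868) = (-28335 - 35248)/((-1 + 135**2) + 22868) = -63583/((-1 + 18225) + 22868) = -63583/(18224 + 22868) = -63583/41092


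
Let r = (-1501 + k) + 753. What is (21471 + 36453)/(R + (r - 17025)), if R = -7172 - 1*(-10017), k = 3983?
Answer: -57924/10945 ≈ -5.2923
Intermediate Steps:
r = 3235 (r = (-1501 + 3983) + 753 = 2482 + 753 = 3235)
R = 2845 (R = -7172 + 10017 = 2845)
(21471 + 36453)/(R + (r - 17025)) = (21471 + 36453)/(2845 + (3235 - 17025)) = 57924/(2845 - 13790) = 57924/(-10945) = 57924*(-1/10945) = -57924/10945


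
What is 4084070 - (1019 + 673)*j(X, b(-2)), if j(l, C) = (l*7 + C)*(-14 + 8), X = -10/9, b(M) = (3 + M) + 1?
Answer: 4025414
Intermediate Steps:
b(M) = 4 + M
X = -10/9 (X = -10*⅑ = -10/9 ≈ -1.1111)
j(l, C) = -42*l - 6*C (j(l, C) = (7*l + C)*(-6) = (C + 7*l)*(-6) = -42*l - 6*C)
4084070 - (1019 + 673)*j(X, b(-2)) = 4084070 - (1019 + 673)*(-42*(-10/9) - 6*(4 - 2)) = 4084070 - 1692*(140/3 - 6*2) = 4084070 - 1692*(140/3 - 12) = 4084070 - 1692*104/3 = 4084070 - 1*58656 = 4084070 - 58656 = 4025414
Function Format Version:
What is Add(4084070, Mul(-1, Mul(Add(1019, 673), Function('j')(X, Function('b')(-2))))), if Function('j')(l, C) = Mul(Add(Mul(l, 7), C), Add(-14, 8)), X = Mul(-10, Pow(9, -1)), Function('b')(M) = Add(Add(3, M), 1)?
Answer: 4025414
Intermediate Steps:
Function('b')(M) = Add(4, M)
X = Rational(-10, 9) (X = Mul(-10, Rational(1, 9)) = Rational(-10, 9) ≈ -1.1111)
Function('j')(l, C) = Add(Mul(-42, l), Mul(-6, C)) (Function('j')(l, C) = Mul(Add(Mul(7, l), C), -6) = Mul(Add(C, Mul(7, l)), -6) = Add(Mul(-42, l), Mul(-6, C)))
Add(4084070, Mul(-1, Mul(Add(1019, 673), Function('j')(X, Function('b')(-2))))) = Add(4084070, Mul(-1, Mul(Add(1019, 673), Add(Mul(-42, Rational(-10, 9)), Mul(-6, Add(4, -2)))))) = Add(4084070, Mul(-1, Mul(1692, Add(Rational(140, 3), Mul(-6, 2))))) = Add(4084070, Mul(-1, Mul(1692, Add(Rational(140, 3), -12)))) = Add(4084070, Mul(-1, Mul(1692, Rational(104, 3)))) = Add(4084070, Mul(-1, 58656)) = Add(4084070, -58656) = 4025414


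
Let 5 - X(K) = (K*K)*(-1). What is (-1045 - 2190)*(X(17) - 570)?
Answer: 892860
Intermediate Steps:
X(K) = 5 + K² (X(K) = 5 - K*K*(-1) = 5 - K²*(-1) = 5 - (-1)*K² = 5 + K²)
(-1045 - 2190)*(X(17) - 570) = (-1045 - 2190)*((5 + 17²) - 570) = -3235*((5 + 289) - 570) = -3235*(294 - 570) = -3235*(-276) = 892860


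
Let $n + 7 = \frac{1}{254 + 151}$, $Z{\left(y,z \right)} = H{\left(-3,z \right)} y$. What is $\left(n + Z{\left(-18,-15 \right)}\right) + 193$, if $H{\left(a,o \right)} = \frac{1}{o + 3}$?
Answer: $\frac{151877}{810} \approx 187.5$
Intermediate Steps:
$H{\left(a,o \right)} = \frac{1}{3 + o}$
$Z{\left(y,z \right)} = \frac{y}{3 + z}$
$n = - \frac{2834}{405}$ ($n = -7 + \frac{1}{254 + 151} = -7 + \frac{1}{405} = - \frac{2834}{405} \approx -6.9975$)
$\left(n + Z{\left(-18,-15 \right)}\right) + 193 = \left(- \frac{2834}{405} - \frac{18}{3 - 15}\right) + 193 = \left(- \frac{2834}{405} - \frac{18}{-12}\right) + 193 = \left(- \frac{2834}{405} - - \frac{3}{2}\right) + 193 = \left(- \frac{2834}{405} + \frac{3}{2}\right) + 193 = - \frac{4453}{810} + 193 = \frac{151877}{810}$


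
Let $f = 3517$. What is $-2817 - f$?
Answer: $-6334$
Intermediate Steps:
$-2817 - f = -2817 - 3517 = -6334$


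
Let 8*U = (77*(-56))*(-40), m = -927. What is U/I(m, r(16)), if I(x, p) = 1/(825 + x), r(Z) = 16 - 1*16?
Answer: -2199120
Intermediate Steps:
r(Z) = 0 (r(Z) = 16 - 16 = 0)
U = 21560 (U = ((77*(-56))*(-40))/8 = (-4312*(-40))/8 = (1/8)*172480 = 21560)
U/I(m, r(16)) = 21560/(1/(825 - 927)) = 21560/(1/(-102)) = 21560/(-1/102) = 21560*(-102) = -2199120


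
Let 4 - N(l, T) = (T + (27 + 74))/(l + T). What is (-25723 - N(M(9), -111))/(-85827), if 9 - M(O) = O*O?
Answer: 4708031/15706341 ≈ 0.29975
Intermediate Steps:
M(O) = 9 - O² (M(O) = 9 - O*O = 9 - O²)
N(l, T) = 4 - (101 + T)/(T + l) (N(l, T) = 4 - (T + (27 + 74))/(l + T) = 4 - (T + 101)/(T + l) = 4 - (101 + T)/(T + l))
(-25723 - N(M(9), -111))/(-85827) = (-25723 - (-101 + 3*(-111) + 4*(9 - 1*9²))/(-111 + (9 - 1*9²)))/(-85827) = (-25723 - (-101 - 333 + 4*(9 - 1*81))/(-111 + (9 - 1*81)))*(-1/85827) = (-25723 - (-101 - 333 + 4*(9 - 81))/(-111 + (9 - 81)))*(-1/85827) = (-25723 - (-101 - 333 + 4*(-72))/(-111 - 72))*(-1/85827) = (-25723 - (-101 - 333 - 288)/(-183))*(-1/85827) = (-25723 - (-1)*(-722)/183)*(-1/85827) = (-25723 - 1*722/183)*(-1/85827) = (-25723 - 722/183)*(-1/85827) = -4708031/183*(-1/85827) = 4708031/15706341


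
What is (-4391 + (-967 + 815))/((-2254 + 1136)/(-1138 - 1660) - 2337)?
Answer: 6355657/3268904 ≈ 1.9443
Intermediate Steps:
(-4391 + (-967 + 815))/((-2254 + 1136)/(-1138 - 1660) - 2337) = (-4391 - 152)/(-1118/(-2798) - 2337) = -4543/(-1118*(-1/2798) - 2337) = -4543/(559/1399 - 2337) = -4543/(-3268904/1399) = -4543*(-1399/3268904) = 6355657/3268904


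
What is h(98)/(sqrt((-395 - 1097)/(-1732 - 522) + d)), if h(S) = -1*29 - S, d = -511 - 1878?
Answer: 889*I*sqrt(6878679)/897219 ≈ 2.5987*I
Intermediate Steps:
d = -2389
h(S) = -29 - S
h(98)/(sqrt((-395 - 1097)/(-1732 - 522) + d)) = (-29 - 1*98)/(sqrt((-395 - 1097)/(-1732 - 522) - 2389)) = (-29 - 98)/(sqrt(-1492/(-2254) - 2389)) = -127/sqrt(-1492*(-1/2254) - 2389) = -127/sqrt(746/1127 - 2389) = -127*(-7*I*sqrt(6878679)/897219) = -(-889)*I*sqrt(6878679)/897219 = 889*I*sqrt(6878679)/897219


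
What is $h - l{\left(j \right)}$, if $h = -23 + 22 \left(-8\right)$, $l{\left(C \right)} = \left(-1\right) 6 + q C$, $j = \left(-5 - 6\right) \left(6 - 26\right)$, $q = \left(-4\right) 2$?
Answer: $1567$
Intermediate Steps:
$q = -8$
$j = 220$ ($j = \left(-11\right) \left(-20\right) = 220$)
$l{\left(C \right)} = -6 - 8 C$ ($l{\left(C \right)} = \left(-1\right) 6 - 8 C = -6 - 8 C$)
$h = -199$ ($h = -23 - 176 = -199$)
$h - l{\left(j \right)} = -199 - \left(-6 - 1760\right) = -199 - -1766 = -199 + 1766 = 1567$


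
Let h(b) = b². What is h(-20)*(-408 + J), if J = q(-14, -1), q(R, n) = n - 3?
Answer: -164800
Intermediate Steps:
q(R, n) = -3 + n
J = -4 (J = -3 - 1 = -4)
h(-20)*(-408 + J) = (-20)²*(-408 - 4) = 400*(-412) = -164800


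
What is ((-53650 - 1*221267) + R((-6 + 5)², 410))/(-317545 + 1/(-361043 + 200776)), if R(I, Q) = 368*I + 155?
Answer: 21988151599/25445992258 ≈ 0.86411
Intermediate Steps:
R(I, Q) = 155 + 368*I
((-53650 - 1*221267) + R((-6 + 5)², 410))/(-317545 + 1/(-361043 + 200776)) = ((-53650 - 1*221267) + (155 + 368*(-6 + 5)²))/(-317545 + 1/(-361043 + 200776)) = ((-53650 - 221267) + (155 + 368*(-1)²))/(-317545 + 1/(-160267)) = (-274917 + (155 + 368*1))/(-317545 - 1/160267) = (-274917 + (155 + 368))/(-50891984516/160267) = (-274917 + 523)*(-160267/50891984516) = -274394*(-160267/50891984516) = 21988151599/25445992258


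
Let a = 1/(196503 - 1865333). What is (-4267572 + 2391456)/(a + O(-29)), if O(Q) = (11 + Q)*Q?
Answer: -284628969480/79193569 ≈ -3594.1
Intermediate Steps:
a = -1/1668830 (a = 1/(-1668830) = -1/1668830 ≈ -5.9922e-7)
O(Q) = Q*(11 + Q)
(-4267572 + 2391456)/(a + O(-29)) = (-4267572 + 2391456)/(-1/1668830 - 29*(11 - 29)) = -1876116/(-1/1668830 - 29*(-18)) = -1876116/(-1/1668830 + 522) = -1876116/871129259/1668830 = -1876116*1668830/871129259 = -284628969480/79193569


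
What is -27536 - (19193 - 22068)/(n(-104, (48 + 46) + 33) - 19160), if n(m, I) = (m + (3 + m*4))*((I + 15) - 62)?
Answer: -333296319/12104 ≈ -27536.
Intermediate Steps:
n(m, I) = (-47 + I)*(3 + 5*m) (n(m, I) = (m + (3 + 4*m))*((15 + I) - 62) = (3 + 5*m)*(-47 + I) = (-47 + I)*(3 + 5*m))
-27536 - (19193 - 22068)/(n(-104, (48 + 46) + 33) - 19160) = -27536 - (19193 - 22068)/((-141 - 235*(-104) + 3*((48 + 46) + 33) + 5*((48 + 46) + 33)*(-104)) - 19160) = -27536 - (-2875)/((-141 + 24440 + 3*(94 + 33) + 5*(94 + 33)*(-104)) - 19160) = -27536 - (-2875)/((-141 + 24440 + 3*127 + 5*127*(-104)) - 19160) = -27536 - (-2875)/((-141 + 24440 + 381 - 66040) - 19160) = -27536 - (-2875)/(-41360 - 19160) = -27536 - (-2875)/(-60520) = -27536 - (-2875)*(-1)/60520 = -27536 - 1*575/12104 = -27536 - 575/12104 = -333296319/12104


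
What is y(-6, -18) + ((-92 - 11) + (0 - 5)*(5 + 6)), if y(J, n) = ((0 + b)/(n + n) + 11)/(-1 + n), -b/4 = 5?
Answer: -27122/171 ≈ -158.61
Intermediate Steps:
b = -20 (b = -4*5 = -20)
y(J, n) = (11 - 10/n)/(-1 + n) (y(J, n) = ((0 - 20)/(n + n) + 11)/(-1 + n) = (-20*1/(2*n) + 11)/(-1 + n) = (-10/n + 11)/(-1 + n) = (11 - 10/n)/(-1 + n))
y(-6, -18) + ((-92 - 11) + (0 - 5)*(5 + 6)) = (-10 + 11*(-18))/((-18)*(-1 - 18)) + ((-92 - 11) + (0 - 5)*(5 + 6)) = -1/18*(-10 - 198)/(-19) + (-103 - 5*11) = -1/18*(-1/19)*(-208) + (-103 - 55) = -104/171 - 158 = -27122/171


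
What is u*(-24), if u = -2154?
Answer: 51696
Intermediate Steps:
u*(-24) = -2154*(-24) = 51696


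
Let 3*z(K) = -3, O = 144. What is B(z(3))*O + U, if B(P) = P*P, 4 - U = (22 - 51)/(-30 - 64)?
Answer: 13883/94 ≈ 147.69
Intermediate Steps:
U = 347/94 (U = 4 - (22 - 51)/(-30 - 64) = 4 - (-29)/(-94) = 4 - (-29)*(-1)/94 = 4 - 1*29/94 = 4 - 29/94 = 347/94 ≈ 3.6915)
z(K) = -1 (z(K) = (⅓)*(-3) = -1)
B(P) = P²
B(z(3))*O + U = (-1)²*144 + 347/94 = 1*144 + 347/94 = 144 + 347/94 = 13883/94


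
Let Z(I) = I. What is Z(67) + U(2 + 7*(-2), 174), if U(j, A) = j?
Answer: 55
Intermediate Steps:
Z(67) + U(2 + 7*(-2), 174) = 67 + (2 + 7*(-2)) = 67 + (2 - 14) = 67 - 12 = 55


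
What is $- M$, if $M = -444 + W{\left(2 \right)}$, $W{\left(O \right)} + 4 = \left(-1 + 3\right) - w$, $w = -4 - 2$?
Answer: $440$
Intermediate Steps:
$w = -6$
$W{\left(O \right)} = 4$ ($W{\left(O \right)} = -4 + \left(\left(-1 + 3\right) - -6\right) = -4 + \left(2 + 6\right) = -4 + 8 = 4$)
$M = -440$ ($M = -444 + 4 = -440$)
$- M = \left(-1\right) \left(-440\right) = 440$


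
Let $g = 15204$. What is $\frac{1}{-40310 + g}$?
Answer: $- \frac{1}{25106} \approx -3.9831 \cdot 10^{-5}$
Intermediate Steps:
$\frac{1}{-40310 + g} = \frac{1}{-40310 + 15204} = \frac{1}{-25106} = - \frac{1}{25106}$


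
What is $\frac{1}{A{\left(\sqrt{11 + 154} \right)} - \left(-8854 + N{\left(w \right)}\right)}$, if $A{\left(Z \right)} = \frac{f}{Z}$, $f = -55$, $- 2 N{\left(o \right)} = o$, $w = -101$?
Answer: $\frac{105642}{930019127} + \frac{4 \sqrt{165}}{930019127} \approx 0.00011365$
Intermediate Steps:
$N{\left(o \right)} = - \frac{o}{2}$
$A{\left(Z \right)} = - \frac{55}{Z}$
$\frac{1}{A{\left(\sqrt{11 + 154} \right)} - \left(-8854 + N{\left(w \right)}\right)} = \frac{1}{- \frac{55}{\sqrt{11 + 154}} - \left(-8854 + \frac{101}{2}\right)} = \frac{1}{- \frac{55}{\sqrt{165}} - - \frac{17607}{2}} = \frac{1}{- 55 \frac{\sqrt{165}}{165} - - \frac{17607}{2}} = \frac{1}{- \frac{\sqrt{165}}{3} + \left(-7219 + \frac{32045}{2}\right)} = \frac{1}{- \frac{\sqrt{165}}{3} + \frac{17607}{2}} = \frac{1}{\frac{17607}{2} - \frac{\sqrt{165}}{3}}$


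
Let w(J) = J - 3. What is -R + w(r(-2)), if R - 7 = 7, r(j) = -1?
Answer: -18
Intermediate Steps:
R = 14 (R = 7 + 7 = 14)
w(J) = -3 + J
-R + w(r(-2)) = -1*14 + (-3 - 1) = -14 - 4 = -18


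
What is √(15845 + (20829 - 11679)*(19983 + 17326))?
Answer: √341393195 ≈ 18477.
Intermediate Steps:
√(15845 + (20829 - 11679)*(19983 + 17326)) = √(15845 + 9150*37309) = √(15845 + 341377350) = √341393195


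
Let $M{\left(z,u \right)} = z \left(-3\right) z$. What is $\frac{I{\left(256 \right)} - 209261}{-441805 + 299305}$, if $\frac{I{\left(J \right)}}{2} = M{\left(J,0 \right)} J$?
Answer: $\frac{100872557}{142500} \approx 707.88$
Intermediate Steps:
$M{\left(z,u \right)} = - 3 z^{2}$ ($M{\left(z,u \right)} = - 3 z z = - 3 z^{2}$)
$I{\left(J \right)} = - 6 J^{3}$ ($I{\left(J \right)} = 2 - 3 J^{2} J = 2 \left(- 3 J^{3}\right) = - 6 J^{3}$)
$\frac{I{\left(256 \right)} - 209261}{-441805 + 299305} = \frac{- 6 \cdot 256^{3} - 209261}{-441805 + 299305} = \frac{\left(-6\right) 16777216 - 209261}{-142500} = \left(-100663296 - 209261\right) \left(- \frac{1}{142500}\right) = \left(-100872557\right) \left(- \frac{1}{142500}\right) = \frac{100872557}{142500}$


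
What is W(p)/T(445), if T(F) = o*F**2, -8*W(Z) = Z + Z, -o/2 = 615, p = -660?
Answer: -11/16238050 ≈ -6.7742e-7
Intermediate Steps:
o = -1230 (o = -2*615 = -1230)
W(Z) = -Z/4 (W(Z) = -(Z + Z)/8 = -Z/4)
T(F) = -1230*F**2
W(p)/T(445) = (-1/4*(-660))/((-1230*445**2)) = 165/((-1230*198025)) = 165/(-243570750) = 165*(-1/243570750) = -11/16238050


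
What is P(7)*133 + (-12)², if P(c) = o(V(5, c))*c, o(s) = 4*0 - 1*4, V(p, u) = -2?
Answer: -3580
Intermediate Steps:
o(s) = -4 (o(s) = 0 - 4 = -4)
P(c) = -4*c
P(7)*133 + (-12)² = -4*7*133 + (-12)² = -28*133 + 144 = -3724 + 144 = -3580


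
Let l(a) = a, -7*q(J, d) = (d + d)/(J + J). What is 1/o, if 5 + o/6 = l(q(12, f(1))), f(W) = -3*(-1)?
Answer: -14/423 ≈ -0.033097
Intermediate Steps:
f(W) = 3
q(J, d) = -d/(7*J) (q(J, d) = -(d + d)/(7*(J + J)) = -2*d/(7*(2*J)) = -2*d*1/(2*J)/7 = -d/(7*J))
o = -423/14 (o = -30 + 6*(-1/7*3/12) = -30 + 6*(-1/7*3*1/12) = -30 + 6*(-1/28) = -30 - 3/14 = -423/14 ≈ -30.214)
1/o = 1/(-423/14) = -14/423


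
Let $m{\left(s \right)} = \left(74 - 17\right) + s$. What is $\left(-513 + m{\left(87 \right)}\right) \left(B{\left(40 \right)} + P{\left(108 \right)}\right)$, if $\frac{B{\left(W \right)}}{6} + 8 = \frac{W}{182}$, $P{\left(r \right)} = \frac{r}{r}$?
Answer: $\frac{1533933}{91} \approx 16856.0$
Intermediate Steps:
$P{\left(r \right)} = 1$
$B{\left(W \right)} = -48 + \frac{3 W}{91}$ ($B{\left(W \right)} = -48 + 6 \frac{W}{182} = -48 + \frac{3 W}{91}$)
$m{\left(s \right)} = 57 + s$
$\left(-513 + m{\left(87 \right)}\right) \left(B{\left(40 \right)} + P{\left(108 \right)}\right) = \left(-513 + \left(57 + 87\right)\right) \left(\left(-48 + \frac{3}{91} \cdot 40\right) + 1\right) = \left(-513 + 144\right) \left(\left(-48 + \frac{120}{91}\right) + 1\right) = - 369 \left(- \frac{4248}{91} + 1\right) = \left(-369\right) \left(- \frac{4157}{91}\right) = \frac{1533933}{91}$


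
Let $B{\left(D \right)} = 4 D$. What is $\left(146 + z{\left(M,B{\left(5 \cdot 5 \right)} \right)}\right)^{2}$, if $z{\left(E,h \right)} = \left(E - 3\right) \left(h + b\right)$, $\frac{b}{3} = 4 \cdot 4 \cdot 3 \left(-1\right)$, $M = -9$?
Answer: $454276$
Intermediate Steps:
$b = -144$ ($b = 3 \cdot 4 \cdot 4 \cdot 3 \left(-1\right) = 3 \cdot 16 \left(-3\right) = 3 \left(-48\right) = -144$)
$z{\left(E,h \right)} = \left(-144 + h\right) \left(-3 + E\right)$ ($z{\left(E,h \right)} = \left(E - 3\right) \left(h - 144\right) = \left(-3 + E\right) \left(-144 + h\right) = \left(-144 + h\right) \left(-3 + E\right)$)
$\left(146 + z{\left(M,B{\left(5 \cdot 5 \right)} \right)}\right)^{2} = \left(146 - \left(-1728 + 12 \cdot 4 \cdot 5 \cdot 5\right)\right)^{2} = \left(146 + \left(432 + 1296 - 3 \cdot 4 \cdot 25 - 9 \cdot 4 \cdot 25\right)\right)^{2} = \left(146 + \left(432 + 1296 - 300 - 900\right)\right)^{2} = \left(146 + 528\right)^{2} = 674^{2} = 454276$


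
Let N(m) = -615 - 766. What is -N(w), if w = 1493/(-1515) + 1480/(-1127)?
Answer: 1381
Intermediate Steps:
w = -3924811/1707405 (w = 1493*(-1/1515) + 1480*(-1/1127) = -1493/1515 - 1480/1127 = -3924811/1707405 ≈ -2.2987)
N(m) = -1381
-N(w) = -1*(-1381) = 1381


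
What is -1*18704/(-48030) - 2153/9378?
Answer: 11999587/75070890 ≈ 0.15984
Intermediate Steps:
-1*18704/(-48030) - 2153/9378 = -18704*(-1/48030) - 2153*1/9378 = 9352/24015 - 2153/9378 = 11999587/75070890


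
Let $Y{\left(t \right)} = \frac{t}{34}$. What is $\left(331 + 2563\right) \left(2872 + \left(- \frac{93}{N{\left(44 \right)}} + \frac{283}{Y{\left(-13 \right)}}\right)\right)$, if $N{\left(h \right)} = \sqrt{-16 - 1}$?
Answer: $\frac{80204316}{13} + \frac{269142 i \sqrt{17}}{17} \approx 6.1696 \cdot 10^{6} + 65277.0 i$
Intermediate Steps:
$N{\left(h \right)} = i \sqrt{17}$ ($N{\left(h \right)} = \sqrt{-17} = i \sqrt{17}$)
$Y{\left(t \right)} = \frac{t}{34}$ ($Y{\left(t \right)} = t \frac{1}{34} = \frac{t}{34}$)
$\left(331 + 2563\right) \left(2872 + \left(- \frac{93}{N{\left(44 \right)}} + \frac{283}{Y{\left(-13 \right)}}\right)\right) = \left(331 + 2563\right) \left(2872 + \left(- \frac{93}{i \sqrt{17}} + \frac{283}{\frac{1}{34} \left(-13\right)}\right)\right) = 2894 \left(2872 + \left(- 93 \left(- \frac{i \sqrt{17}}{17}\right) + \frac{283}{- \frac{13}{34}}\right)\right) = 2894 \left(2872 + \left(\frac{93 i \sqrt{17}}{17} + 283 \left(- \frac{34}{13}\right)\right)\right) = 2894 \left(2872 - \left(\frac{9622}{13} - \frac{93 i \sqrt{17}}{17}\right)\right) = 2894 \left(\frac{27714}{13} + \frac{93 i \sqrt{17}}{17}\right) = \frac{80204316}{13} + \frac{269142 i \sqrt{17}}{17}$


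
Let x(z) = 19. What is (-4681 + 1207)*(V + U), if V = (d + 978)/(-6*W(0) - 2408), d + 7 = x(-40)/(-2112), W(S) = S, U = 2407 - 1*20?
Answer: -7027615753401/847616 ≈ -8.2910e+6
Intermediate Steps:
U = 2387 (U = 2407 - 20 = 2387)
d = -14803/2112 (d = -7 + 19/(-2112) = -7 + 19*(-1/2112) = -7 - 19/2112 = -14803/2112 ≈ -7.0090)
V = -2050733/5085696 (V = (-14803/2112 + 978)/(-6*0 - 2408) = 2050733/(2112*(0 - 2408)) = (2050733/2112)/(-2408) = (2050733/2112)*(-1/2408) = -2050733/5085696 ≈ -0.40324)
(-4681 + 1207)*(V + U) = (-4681 + 1207)*(-2050733/5085696 + 2387) = -3474*12137505619/5085696 = -7027615753401/847616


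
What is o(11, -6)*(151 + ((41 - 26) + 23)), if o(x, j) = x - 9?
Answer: 378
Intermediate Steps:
o(x, j) = -9 + x
o(11, -6)*(151 + ((41 - 26) + 23)) = (-9 + 11)*(151 + ((41 - 26) + 23)) = 2*(151 + (15 + 23)) = 2*(151 + 38) = 2*189 = 378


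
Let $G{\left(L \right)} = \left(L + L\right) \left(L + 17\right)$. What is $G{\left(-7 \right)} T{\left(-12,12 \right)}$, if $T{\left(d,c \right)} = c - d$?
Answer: $-3360$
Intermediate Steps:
$G{\left(L \right)} = 2 L \left(17 + L\right)$
$G{\left(-7 \right)} T{\left(-12,12 \right)} = 2 \left(-7\right) \left(17 - 7\right) \left(12 - -12\right) = 2 \left(-7\right) 10 \left(12 + 12\right) = \left(-140\right) 24 = -3360$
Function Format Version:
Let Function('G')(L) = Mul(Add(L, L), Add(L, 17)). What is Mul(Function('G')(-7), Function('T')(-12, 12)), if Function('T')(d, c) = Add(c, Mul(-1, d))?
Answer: -3360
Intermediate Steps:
Function('G')(L) = Mul(2, L, Add(17, L)) (Function('G')(L) = Mul(Mul(2, L), Add(17, L)) = Mul(2, L, Add(17, L)))
Mul(Function('G')(-7), Function('T')(-12, 12)) = Mul(Mul(2, -7, Add(17, -7)), Add(12, Mul(-1, -12))) = Mul(Mul(2, -7, 10), Add(12, 12)) = Mul(-140, 24) = -3360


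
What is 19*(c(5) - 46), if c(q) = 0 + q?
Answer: -779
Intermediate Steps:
c(q) = q
19*(c(5) - 46) = 19*(5 - 46) = 19*(-41) = -779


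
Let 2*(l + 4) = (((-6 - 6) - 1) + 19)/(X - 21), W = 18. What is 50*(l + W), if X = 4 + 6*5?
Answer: 9250/13 ≈ 711.54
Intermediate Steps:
X = 34 (X = 4 + 30 = 34)
l = -49/13 (l = -4 + ((((-6 - 6) - 1) + 19)/(34 - 21))/2 = -4 + (((-12 - 1) + 19)/13)/2 = -4 + ((-13 + 19)*(1/13))/2 = -4 + (6*(1/13))/2 = -4 + (½)*(6/13) = -4 + 3/13 = -49/13 ≈ -3.7692)
50*(l + W) = 50*(-49/13 + 18) = 50*(185/13) = 9250/13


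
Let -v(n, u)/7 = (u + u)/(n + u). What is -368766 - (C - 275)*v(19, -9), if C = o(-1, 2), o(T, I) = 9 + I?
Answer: -1827198/5 ≈ -3.6544e+5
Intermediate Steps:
v(n, u) = -14*u/(n + u) (v(n, u) = -7*(u + u)/(n + u) = -7*2*u/(n + u) = -14*u/(n + u))
C = 11 (C = 9 + 2 = 11)
-368766 - (C - 275)*v(19, -9) = -368766 - (11 - 275)*(-14*(-9)/(19 - 9)) = -368766 - (-264)*(-14*(-9)/10) = -368766 - (-264)*(-14*(-9)*⅒) = -368766 - (-264)*63/5 = -368766 - 1*(-16632/5) = -368766 + 16632/5 = -1827198/5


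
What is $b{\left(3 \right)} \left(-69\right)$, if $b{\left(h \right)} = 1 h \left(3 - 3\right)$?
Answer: $0$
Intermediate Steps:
$b{\left(h \right)} = 0$ ($b{\left(h \right)} = h \left(3 - 3\right) = h 0 = 0$)
$b{\left(3 \right)} \left(-69\right) = 0 \left(-69\right) = 0$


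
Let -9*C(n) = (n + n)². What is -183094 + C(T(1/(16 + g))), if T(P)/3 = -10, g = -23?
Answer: -183494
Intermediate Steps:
T(P) = -30 (T(P) = 3*(-10) = -30)
C(n) = -4*n²/9 (C(n) = -(n + n)²/9 = -4*n²/9)
-183094 + C(T(1/(16 + g))) = -183094 - 4/9*(-30)² = -183094 - 4/9*900 = -183094 - 400 = -183494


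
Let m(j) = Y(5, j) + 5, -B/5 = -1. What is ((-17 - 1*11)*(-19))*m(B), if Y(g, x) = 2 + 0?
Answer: 3724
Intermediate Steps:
B = 5 (B = -5*(-1) = 5)
Y(g, x) = 2
m(j) = 7 (m(j) = 2 + 5 = 7)
((-17 - 1*11)*(-19))*m(B) = ((-17 - 1*11)*(-19))*7 = ((-17 - 11)*(-19))*7 = -28*(-19)*7 = 532*7 = 3724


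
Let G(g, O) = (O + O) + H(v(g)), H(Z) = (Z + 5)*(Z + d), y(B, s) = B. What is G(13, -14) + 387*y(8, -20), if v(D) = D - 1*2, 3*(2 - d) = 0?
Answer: 3276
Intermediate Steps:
d = 2 (d = 2 - ⅓*0 = 2 + 0 = 2)
v(D) = -2 + D (v(D) = D - 2 = -2 + D)
H(Z) = (2 + Z)*(5 + Z) (H(Z) = (Z + 5)*(Z + 2) = (5 + Z)*(2 + Z) = (2 + Z)*(5 + Z))
G(g, O) = -4 + (-2 + g)² + 2*O + 7*g (G(g, O) = (O + O) + (10 + (-2 + g)² + 7*(-2 + g)) = 2*O + (10 + (-2 + g)² + (-14 + 7*g)) = 2*O + (-4 + (-2 + g)² + 7*g) = -4 + (-2 + g)² + 2*O + 7*g)
G(13, -14) + 387*y(8, -20) = (13² + 2*(-14) + 3*13) + 387*8 = (169 - 28 + 39) + 3096 = 180 + 3096 = 3276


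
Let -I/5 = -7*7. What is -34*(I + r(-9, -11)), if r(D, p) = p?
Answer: -7956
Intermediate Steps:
I = 245 (I = -(-35)*7 = -5*(-49) = 245)
-34*(I + r(-9, -11)) = -34*(245 - 11) = -34*234 = -7956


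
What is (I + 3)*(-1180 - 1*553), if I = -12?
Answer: 15597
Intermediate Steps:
(I + 3)*(-1180 - 1*553) = (-12 + 3)*(-1180 - 1*553) = -9*(-1180 - 553) = -9*(-1733) = 15597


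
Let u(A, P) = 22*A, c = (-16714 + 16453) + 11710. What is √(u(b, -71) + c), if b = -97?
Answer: 9*√115 ≈ 96.514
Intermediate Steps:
c = 11449 (c = -261 + 11710 = 11449)
√(u(b, -71) + c) = √(22*(-97) + 11449) = √(-2134 + 11449) = √9315 = 9*√115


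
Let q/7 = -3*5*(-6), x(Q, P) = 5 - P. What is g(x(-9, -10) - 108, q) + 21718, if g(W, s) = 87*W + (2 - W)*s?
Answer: 73477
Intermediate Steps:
q = 630 (q = 7*(-3*5*(-6)) = 7*(-15*(-6)) = 7*90 = 630)
g(W, s) = 87*W + s*(2 - W)
g(x(-9, -10) - 108, q) + 21718 = (2*630 + 87*((5 - 1*(-10)) - 108) - 1*((5 - 1*(-10)) - 108)*630) + 21718 = (1260 + 87*((5 + 10) - 108) - 1*((5 + 10) - 108)*630) + 21718 = (1260 + 87*(15 - 108) - 1*(15 - 108)*630) + 21718 = (1260 + 87*(-93) - 1*(-93)*630) + 21718 = (1260 - 8091 + 58590) + 21718 = 51759 + 21718 = 73477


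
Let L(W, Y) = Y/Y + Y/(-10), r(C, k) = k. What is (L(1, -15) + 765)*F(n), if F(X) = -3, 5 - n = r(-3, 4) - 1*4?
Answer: -4605/2 ≈ -2302.5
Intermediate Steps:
L(W, Y) = 1 - Y/10 (L(W, Y) = 1 + Y*(-1/10) = 1 - Y/10)
n = 5 (n = 5 - (4 - 1*4) = 5 - (4 - 4) = 5 - 1*0 = 5 + 0 = 5)
(L(1, -15) + 765)*F(n) = ((1 - 1/10*(-15)) + 765)*(-3) = ((1 + 3/2) + 765)*(-3) = (5/2 + 765)*(-3) = (1535/2)*(-3) = -4605/2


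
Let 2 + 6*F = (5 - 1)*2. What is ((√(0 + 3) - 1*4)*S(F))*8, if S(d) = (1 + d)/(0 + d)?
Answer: -64 + 16*√3 ≈ -36.287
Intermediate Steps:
F = 1 (F = -⅓ + ((5 - 1)*2)/6 = -⅓ + (4*2)/6 = -⅓ + (⅙)*8 = -⅓ + 4/3 = 1)
S(d) = (1 + d)/d
((√(0 + 3) - 1*4)*S(F))*8 = ((√(0 + 3) - 1*4)*((1 + 1)/1))*8 = ((√3 - 4)*(1*2))*8 = ((-4 + √3)*2)*8 = (-8 + 2*√3)*8 = -64 + 16*√3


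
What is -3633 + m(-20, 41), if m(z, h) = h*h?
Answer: -1952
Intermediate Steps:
m(z, h) = h²
-3633 + m(-20, 41) = -3633 + 41² = -3633 + 1681 = -1952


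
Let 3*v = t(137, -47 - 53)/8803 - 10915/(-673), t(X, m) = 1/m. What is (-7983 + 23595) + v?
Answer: 9252405767409/592441900 ≈ 15617.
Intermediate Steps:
v = 3202824609/592441900 (v = (1/(-47 - 53*8803) - 10915/(-673))/3 = ((1/8803)/(-100) - 10915*(-1/673))/3 = (-1/100*1/8803 + 10915/673)/3 = (-1/880300 + 10915/673)/3 = (1/3)*(9608473827/592441900) = 3202824609/592441900 ≈ 5.4061)
(-7983 + 23595) + v = (-7983 + 23595) + 3202824609/592441900 = 15612 + 3202824609/592441900 = 9252405767409/592441900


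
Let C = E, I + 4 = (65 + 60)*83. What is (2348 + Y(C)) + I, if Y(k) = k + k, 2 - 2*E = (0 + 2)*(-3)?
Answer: 12727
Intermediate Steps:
E = 4 (E = 1 - (0 + 2)*(-3)/2 = 1 - (-3) = 1 - 1/2*(-6) = 1 + 3 = 4)
I = 10371 (I = -4 + (65 + 60)*83 = -4 + 125*83 = -4 + 10375 = 10371)
C = 4
Y(k) = 2*k
(2348 + Y(C)) + I = (2348 + 2*4) + 10371 = (2348 + 8) + 10371 = 2356 + 10371 = 12727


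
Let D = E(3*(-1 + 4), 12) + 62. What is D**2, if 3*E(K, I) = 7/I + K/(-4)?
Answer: 305809/81 ≈ 3775.4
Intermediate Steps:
E(K, I) = -K/12 + 7/(3*I) (E(K, I) = (7/I + K/(-4))/3 = (7/I + K*(-1/4))/3 = (7/I - K/4)/3 = -K/12 + 7/(3*I))
D = 553/9 (D = (1/12)*(28 - 1*12*3*(-1 + 4))/12 + 62 = (1/12)*(1/12)*(28 - 1*12*3*3) + 62 = (1/12)*(1/12)*(28 - 1*12*9) + 62 = (1/12)*(1/12)*(28 - 108) + 62 = (1/12)*(1/12)*(-80) + 62 = -5/9 + 62 = 553/9 ≈ 61.444)
D**2 = (553/9)**2 = 305809/81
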